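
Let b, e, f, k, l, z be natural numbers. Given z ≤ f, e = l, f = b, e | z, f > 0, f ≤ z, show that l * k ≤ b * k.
From z ≤ f and f ≤ z, z = f. e = l and e | z, thus l | z. z = f, so l | f. Since f > 0, l ≤ f. Since f = b, l ≤ b. Then l * k ≤ b * k.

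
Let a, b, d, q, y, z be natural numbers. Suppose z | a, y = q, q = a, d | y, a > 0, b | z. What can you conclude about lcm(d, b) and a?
lcm(d, b) ≤ a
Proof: Since y = q and q = a, y = a. d | y, so d | a. b | z and z | a, so b | a. Since d | a, lcm(d, b) | a. a > 0, so lcm(d, b) ≤ a.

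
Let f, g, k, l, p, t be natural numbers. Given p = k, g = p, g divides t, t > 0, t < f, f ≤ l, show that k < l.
g divides t and t > 0, so g ≤ t. Since g = p, p ≤ t. Since p = k, k ≤ t. From t < f and f ≤ l, t < l. Because k ≤ t, k < l.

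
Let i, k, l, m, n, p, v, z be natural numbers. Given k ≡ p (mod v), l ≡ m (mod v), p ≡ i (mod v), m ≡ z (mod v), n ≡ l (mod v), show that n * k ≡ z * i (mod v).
n ≡ l (mod v) and l ≡ m (mod v), therefore n ≡ m (mod v). Since m ≡ z (mod v), n ≡ z (mod v). k ≡ p (mod v) and p ≡ i (mod v), hence k ≡ i (mod v). n ≡ z (mod v), so n * k ≡ z * i (mod v).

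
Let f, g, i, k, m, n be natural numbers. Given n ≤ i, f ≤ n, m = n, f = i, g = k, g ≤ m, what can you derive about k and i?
k ≤ i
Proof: Since f = i and f ≤ n, i ≤ n. n ≤ i, so n = i. Because m = n, m = i. Because g = k and g ≤ m, k ≤ m. m = i, so k ≤ i.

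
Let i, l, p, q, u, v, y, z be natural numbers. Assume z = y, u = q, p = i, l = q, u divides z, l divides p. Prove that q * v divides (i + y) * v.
p = i and l divides p, therefore l divides i. Since l = q, q divides i. From u = q and u divides z, q divides z. z = y, so q divides y. q divides i, so q divides i + y. Then q * v divides (i + y) * v.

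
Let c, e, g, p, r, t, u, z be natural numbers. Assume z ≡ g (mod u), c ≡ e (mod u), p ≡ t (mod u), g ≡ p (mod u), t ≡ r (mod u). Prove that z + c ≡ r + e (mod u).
From z ≡ g (mod u) and g ≡ p (mod u), z ≡ p (mod u). p ≡ t (mod u), so z ≡ t (mod u). Since t ≡ r (mod u), z ≡ r (mod u). Using c ≡ e (mod u) and adding congruences, z + c ≡ r + e (mod u).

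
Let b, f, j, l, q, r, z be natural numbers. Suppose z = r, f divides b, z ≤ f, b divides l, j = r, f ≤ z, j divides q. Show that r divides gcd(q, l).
j = r and j divides q, so r divides q. f ≤ z and z ≤ f, therefore f = z. Since z = r, f = r. From f divides b and b divides l, f divides l. Since f = r, r divides l. r divides q, so r divides gcd(q, l).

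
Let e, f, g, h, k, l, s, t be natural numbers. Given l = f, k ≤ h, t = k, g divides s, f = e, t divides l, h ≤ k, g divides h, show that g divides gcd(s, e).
From k ≤ h and h ≤ k, k = h. Because l = f and t divides l, t divides f. Since t = k, k divides f. Since k = h, h divides f. Because f = e, h divides e. g divides h, so g divides e. Since g divides s, g divides gcd(s, e).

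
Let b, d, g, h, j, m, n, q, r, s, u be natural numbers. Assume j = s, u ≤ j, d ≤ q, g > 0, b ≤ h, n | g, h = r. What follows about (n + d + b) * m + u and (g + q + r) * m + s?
(n + d + b) * m + u ≤ (g + q + r) * m + s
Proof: Because n | g and g > 0, n ≤ g. Since d ≤ q, n + d ≤ g + q. h = r and b ≤ h, thus b ≤ r. Since n + d ≤ g + q, n + d + b ≤ g + q + r. Then (n + d + b) * m ≤ (g + q + r) * m. j = s and u ≤ j, hence u ≤ s. Since (n + d + b) * m ≤ (g + q + r) * m, (n + d + b) * m + u ≤ (g + q + r) * m + s.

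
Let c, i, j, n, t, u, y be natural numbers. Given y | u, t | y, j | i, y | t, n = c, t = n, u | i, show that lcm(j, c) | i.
Because y | t and t | y, y = t. y | u, so t | u. Because t = n, n | u. u | i, so n | i. n = c, so c | i. j | i, so lcm(j, c) | i.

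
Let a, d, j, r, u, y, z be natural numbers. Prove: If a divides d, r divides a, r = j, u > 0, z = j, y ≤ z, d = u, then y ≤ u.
From z = j and y ≤ z, y ≤ j. r divides a and a divides d, hence r divides d. From d = u, r divides u. u > 0, so r ≤ u. Because r = j, j ≤ u. Since y ≤ j, y ≤ u.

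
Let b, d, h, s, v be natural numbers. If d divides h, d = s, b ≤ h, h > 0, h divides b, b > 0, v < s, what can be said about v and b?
v < b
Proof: h divides b and b > 0, therefore h ≤ b. b ≤ h, so h = b. d divides h and h > 0, thus d ≤ h. d = s, so s ≤ h. Since v < s, v < h. h = b, so v < b.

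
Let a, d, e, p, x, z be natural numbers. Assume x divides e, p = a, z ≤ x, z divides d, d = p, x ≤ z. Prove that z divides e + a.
Because x ≤ z and z ≤ x, x = z. x divides e, so z divides e. d = p and z divides d, so z divides p. p = a, so z divides a. Since z divides e, z divides e + a.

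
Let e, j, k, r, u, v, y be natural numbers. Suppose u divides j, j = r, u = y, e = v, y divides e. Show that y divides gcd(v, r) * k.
e = v and y divides e, thus y divides v. u = y and u divides j, so y divides j. j = r, so y divides r. Since y divides v, y divides gcd(v, r). Then y divides gcd(v, r) * k.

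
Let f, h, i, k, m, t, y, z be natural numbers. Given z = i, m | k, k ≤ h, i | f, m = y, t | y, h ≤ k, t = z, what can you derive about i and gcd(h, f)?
i | gcd(h, f)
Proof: Since t = z and z = i, t = i. Because k ≤ h and h ≤ k, k = h. m = y and m | k, therefore y | k. Because k = h, y | h. From t | y, t | h. Since t = i, i | h. i | f, so i | gcd(h, f).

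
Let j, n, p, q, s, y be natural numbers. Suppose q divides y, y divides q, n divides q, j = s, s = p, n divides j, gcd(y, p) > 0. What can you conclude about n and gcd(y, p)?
n ≤ gcd(y, p)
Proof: Since q divides y and y divides q, q = y. n divides q, so n divides y. j = s and s = p, so j = p. n divides j, so n divides p. n divides y, so n divides gcd(y, p). Since gcd(y, p) > 0, n ≤ gcd(y, p).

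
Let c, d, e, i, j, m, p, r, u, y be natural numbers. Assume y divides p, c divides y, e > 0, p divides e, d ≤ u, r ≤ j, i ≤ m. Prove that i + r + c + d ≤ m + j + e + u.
Since y divides p and p divides e, y divides e. c divides y, so c divides e. From e > 0, c ≤ e. r ≤ j, so r + c ≤ j + e. d ≤ u, so r + c + d ≤ j + e + u. Since i ≤ m, i + r + c + d ≤ m + j + e + u.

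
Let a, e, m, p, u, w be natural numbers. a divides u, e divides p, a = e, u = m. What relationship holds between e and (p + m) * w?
e divides (p + m) * w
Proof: u = m and a divides u, hence a divides m. a = e, so e divides m. e divides p, so e divides p + m. Then e divides (p + m) * w.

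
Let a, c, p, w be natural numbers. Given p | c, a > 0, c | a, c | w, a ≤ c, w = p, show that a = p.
c | a and a > 0, thus c ≤ a. From a ≤ c, a = c. w = p and c | w, so c | p. Since p | c, c = p. a = c, so a = p.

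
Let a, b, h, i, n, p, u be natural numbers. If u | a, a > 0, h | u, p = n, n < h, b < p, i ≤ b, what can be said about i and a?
i < a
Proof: Since p = n and b < p, b < n. i ≤ b, so i < n. Because h | u and u | a, h | a. a > 0, so h ≤ a. n < h, so n < a. Because i < n, i < a.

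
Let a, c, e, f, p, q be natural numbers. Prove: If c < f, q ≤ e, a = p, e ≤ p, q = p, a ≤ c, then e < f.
q = p and q ≤ e, so p ≤ e. e ≤ p, so p = e. From a ≤ c and c < f, a < f. a = p, so p < f. p = e, so e < f.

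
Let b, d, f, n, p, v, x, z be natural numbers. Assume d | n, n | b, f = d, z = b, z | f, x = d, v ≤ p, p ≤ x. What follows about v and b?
v ≤ b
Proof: d | n and n | b, therefore d | b. Because z = b and z | f, b | f. Since f = d, b | d. d | b, so d = b. v ≤ p and p ≤ x, so v ≤ x. From x = d, v ≤ d. Since d = b, v ≤ b.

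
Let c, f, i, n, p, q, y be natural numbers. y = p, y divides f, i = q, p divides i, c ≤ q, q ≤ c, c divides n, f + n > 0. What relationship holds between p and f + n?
p ≤ f + n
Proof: y = p and y divides f, thus p divides f. i = q and p divides i, therefore p divides q. c ≤ q and q ≤ c, therefore c = q. c divides n, so q divides n. Since p divides q, p divides n. p divides f, so p divides f + n. f + n > 0, so p ≤ f + n.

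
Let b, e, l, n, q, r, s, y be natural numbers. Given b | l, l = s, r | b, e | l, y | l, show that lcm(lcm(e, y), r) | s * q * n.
Because e | l and y | l, lcm(e, y) | l. From r | b and b | l, r | l. lcm(e, y) | l, so lcm(lcm(e, y), r) | l. l = s, so lcm(lcm(e, y), r) | s. Then lcm(lcm(e, y), r) | s * q. Then lcm(lcm(e, y), r) | s * q * n.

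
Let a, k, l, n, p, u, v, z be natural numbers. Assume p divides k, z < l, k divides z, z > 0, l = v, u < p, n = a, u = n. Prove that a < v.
u = n and n = a, therefore u = a. p divides k and k divides z, therefore p divides z. z > 0, so p ≤ z. Since z < l, p < l. Since u < p, u < l. Because l = v, u < v. u = a, so a < v.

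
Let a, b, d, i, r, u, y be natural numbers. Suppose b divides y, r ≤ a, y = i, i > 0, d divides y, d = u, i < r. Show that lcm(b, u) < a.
Since d = u and d divides y, u divides y. Since b divides y, lcm(b, u) divides y. From y = i, lcm(b, u) divides i. i > 0, so lcm(b, u) ≤ i. i < r and r ≤ a, therefore i < a. Since lcm(b, u) ≤ i, lcm(b, u) < a.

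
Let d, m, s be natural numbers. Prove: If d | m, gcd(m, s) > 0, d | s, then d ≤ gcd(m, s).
Because d | m and d | s, d | gcd(m, s). gcd(m, s) > 0, so d ≤ gcd(m, s).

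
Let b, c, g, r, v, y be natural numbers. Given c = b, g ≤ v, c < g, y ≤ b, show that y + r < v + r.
Because c < g and g ≤ v, c < v. c = b, so b < v. y ≤ b, so y < v. Then y + r < v + r.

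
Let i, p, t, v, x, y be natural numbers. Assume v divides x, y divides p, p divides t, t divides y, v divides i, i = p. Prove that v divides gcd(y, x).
Because p divides t and t divides y, p divides y. y divides p, so p = y. i = p and v divides i, therefore v divides p. Since p = y, v divides y. Since v divides x, v divides gcd(y, x).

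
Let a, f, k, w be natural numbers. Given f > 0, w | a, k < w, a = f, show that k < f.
Because a = f and w | a, w | f. Since f > 0, w ≤ f. Since k < w, k < f.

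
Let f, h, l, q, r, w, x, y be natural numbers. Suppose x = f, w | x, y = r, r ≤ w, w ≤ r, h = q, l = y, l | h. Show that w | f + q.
Since x = f and w | x, w | f. r ≤ w and w ≤ r, hence r = w. Since y = r, y = w. l = y and l | h, therefore y | h. From h = q, y | q. y = w, so w | q. Since w | f, w | f + q.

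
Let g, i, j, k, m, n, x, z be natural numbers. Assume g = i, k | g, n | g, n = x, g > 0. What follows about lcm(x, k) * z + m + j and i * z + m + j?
lcm(x, k) * z + m + j ≤ i * z + m + j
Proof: Since n = x and n | g, x | g. Since k | g, lcm(x, k) | g. Because g > 0, lcm(x, k) ≤ g. g = i, so lcm(x, k) ≤ i. Then lcm(x, k) * z ≤ i * z. Then lcm(x, k) * z + m ≤ i * z + m. Then lcm(x, k) * z + m + j ≤ i * z + m + j.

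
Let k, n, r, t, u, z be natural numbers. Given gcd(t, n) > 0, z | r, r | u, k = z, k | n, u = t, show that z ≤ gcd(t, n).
Because z | r and r | u, z | u. u = t, so z | t. From k = z and k | n, z | n. Since z | t, z | gcd(t, n). Since gcd(t, n) > 0, z ≤ gcd(t, n).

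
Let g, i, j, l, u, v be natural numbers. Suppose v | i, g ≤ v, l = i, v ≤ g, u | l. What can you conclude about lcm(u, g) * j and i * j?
lcm(u, g) * j | i * j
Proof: l = i and u | l, so u | i. From v ≤ g and g ≤ v, v = g. Because v | i, g | i. u | i, so lcm(u, g) | i. Then lcm(u, g) * j | i * j.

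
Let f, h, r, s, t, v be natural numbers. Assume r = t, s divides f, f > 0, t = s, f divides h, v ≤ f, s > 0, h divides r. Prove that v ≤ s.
From r = t and t = s, r = s. f divides h and h divides r, hence f divides r. r = s, so f divides s. s > 0, so f ≤ s. s divides f and f > 0, thus s ≤ f. f ≤ s, so f = s. Because v ≤ f, v ≤ s.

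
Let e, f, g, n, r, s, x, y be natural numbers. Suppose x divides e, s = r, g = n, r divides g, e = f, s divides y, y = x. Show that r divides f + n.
Since y = x and s divides y, s divides x. e = f and x divides e, thus x divides f. s divides x, so s divides f. Since s = r, r divides f. g = n and r divides g, hence r divides n. Since r divides f, r divides f + n.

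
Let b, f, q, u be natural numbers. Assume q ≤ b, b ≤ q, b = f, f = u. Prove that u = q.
q ≤ b and b ≤ q, hence q = b. From b = f, q = f. f = u, so q = u. Then u = q.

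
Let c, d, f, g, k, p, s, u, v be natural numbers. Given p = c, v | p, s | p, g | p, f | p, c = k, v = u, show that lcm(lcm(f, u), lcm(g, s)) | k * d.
p = c and c = k, hence p = k. v = u and v | p, so u | p. Since f | p, lcm(f, u) | p. Since g | p and s | p, lcm(g, s) | p. lcm(f, u) | p, so lcm(lcm(f, u), lcm(g, s)) | p. p = k, so lcm(lcm(f, u), lcm(g, s)) | k. Then lcm(lcm(f, u), lcm(g, s)) | k * d.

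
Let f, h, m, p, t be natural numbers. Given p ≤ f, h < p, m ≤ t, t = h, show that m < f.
t = h and m ≤ t, hence m ≤ h. Since h < p, m < p. Since p ≤ f, m < f.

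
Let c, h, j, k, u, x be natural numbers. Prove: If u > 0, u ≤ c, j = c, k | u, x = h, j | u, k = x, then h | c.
Because k = x and x = h, k = h. j = c and j | u, hence c | u. u > 0, so c ≤ u. u ≤ c, so u = c. Since k | u, k | c. k = h, so h | c.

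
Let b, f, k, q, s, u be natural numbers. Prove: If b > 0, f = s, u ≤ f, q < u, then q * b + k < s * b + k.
q < u and u ≤ f, thus q < f. Since f = s, q < s. Since b > 0, q * b < s * b. Then q * b + k < s * b + k.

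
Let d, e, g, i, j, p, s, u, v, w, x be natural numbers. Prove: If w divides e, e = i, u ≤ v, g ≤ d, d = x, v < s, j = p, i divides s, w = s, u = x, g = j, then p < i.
Since w = s and w divides e, s divides e. Because e = i, s divides i. Since i divides s, s = i. From g = j and j = p, g = p. g ≤ d, so p ≤ d. d = x, so p ≤ x. u ≤ v and v < s, therefore u < s. Since u = x, x < s. Since p ≤ x, p < s. s = i, so p < i.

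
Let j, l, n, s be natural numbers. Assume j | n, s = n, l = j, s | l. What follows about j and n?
j = n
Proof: From l = j and s | l, s | j. s = n, so n | j. j | n, so j = n.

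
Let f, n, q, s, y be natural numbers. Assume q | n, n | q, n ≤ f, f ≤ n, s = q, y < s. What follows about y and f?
y < f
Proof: q | n and n | q, thus q = n. n ≤ f and f ≤ n, so n = f. q = n, so q = f. s = q and y < s, thus y < q. Since q = f, y < f.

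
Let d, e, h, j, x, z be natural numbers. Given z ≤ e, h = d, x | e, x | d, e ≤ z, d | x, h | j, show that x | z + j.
e ≤ z and z ≤ e, hence e = z. x | e, so x | z. d | x and x | d, so d = x. From h = d and h | j, d | j. d = x, so x | j. x | z, so x | z + j.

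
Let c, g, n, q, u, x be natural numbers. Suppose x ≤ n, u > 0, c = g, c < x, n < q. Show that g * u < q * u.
Since c < x and x ≤ n, c < n. c = g, so g < n. Since n < q, g < q. Since u > 0, by multiplying by a positive, g * u < q * u.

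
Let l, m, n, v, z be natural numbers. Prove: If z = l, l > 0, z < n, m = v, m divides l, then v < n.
m divides l and l > 0, therefore m ≤ l. z = l and z < n, so l < n. Because m ≤ l, m < n. From m = v, v < n.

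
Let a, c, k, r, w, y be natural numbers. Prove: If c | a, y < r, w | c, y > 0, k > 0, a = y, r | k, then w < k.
a = y and c | a, thus c | y. w | c, so w | y. Since y > 0, w ≤ y. From r | k and k > 0, r ≤ k. From y < r, y < k. w ≤ y, so w < k.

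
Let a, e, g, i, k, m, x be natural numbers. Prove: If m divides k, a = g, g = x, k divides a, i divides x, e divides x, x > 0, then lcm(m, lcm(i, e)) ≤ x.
a = g and g = x, therefore a = x. Since k divides a, k divides x. m divides k, so m divides x. i divides x and e divides x, therefore lcm(i, e) divides x. m divides x, so lcm(m, lcm(i, e)) divides x. Since x > 0, lcm(m, lcm(i, e)) ≤ x.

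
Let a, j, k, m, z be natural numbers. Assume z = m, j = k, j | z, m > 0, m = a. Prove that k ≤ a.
Since z = m and j | z, j | m. m > 0, so j ≤ m. m = a, so j ≤ a. Since j = k, k ≤ a.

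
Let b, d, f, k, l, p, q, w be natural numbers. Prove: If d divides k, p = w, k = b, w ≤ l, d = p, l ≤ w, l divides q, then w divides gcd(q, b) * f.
l ≤ w and w ≤ l, thus l = w. l divides q, so w divides q. d = p and p = w, therefore d = w. Since d divides k, w divides k. k = b, so w divides b. w divides q, so w divides gcd(q, b). Then w divides gcd(q, b) * f.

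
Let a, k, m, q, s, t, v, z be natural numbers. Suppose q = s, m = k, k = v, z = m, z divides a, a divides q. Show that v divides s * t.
Because m = k and k = v, m = v. z = m and z divides a, hence m divides a. Since a divides q, m divides q. m = v, so v divides q. q = s, so v divides s. Then v divides s * t.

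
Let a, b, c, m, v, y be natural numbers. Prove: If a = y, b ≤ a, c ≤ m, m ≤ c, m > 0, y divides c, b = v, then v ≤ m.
b = v and b ≤ a, thus v ≤ a. a = y, so v ≤ y. Since c ≤ m and m ≤ c, c = m. Since y divides c, y divides m. Since m > 0, y ≤ m. Since v ≤ y, v ≤ m.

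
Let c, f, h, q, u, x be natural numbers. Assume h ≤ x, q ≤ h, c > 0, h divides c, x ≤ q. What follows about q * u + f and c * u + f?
q * u + f ≤ c * u + f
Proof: Since h ≤ x and x ≤ q, h ≤ q. q ≤ h, so h = q. h divides c and c > 0, thus h ≤ c. h = q, so q ≤ c. By multiplying by a non-negative, q * u ≤ c * u. Then q * u + f ≤ c * u + f.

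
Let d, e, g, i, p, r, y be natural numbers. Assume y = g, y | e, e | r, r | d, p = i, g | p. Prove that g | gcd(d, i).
Because y = g and y | e, g | e. e | r, so g | r. r | d, so g | d. Because p = i and g | p, g | i. g | d, so g | gcd(d, i).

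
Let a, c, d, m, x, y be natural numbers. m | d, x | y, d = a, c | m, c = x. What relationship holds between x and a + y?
x | a + y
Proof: d = a and m | d, thus m | a. c | m, so c | a. Since c = x, x | a. x | y, so x | a + y.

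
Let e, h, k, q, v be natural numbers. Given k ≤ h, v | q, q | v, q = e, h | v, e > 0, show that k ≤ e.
v | q and q | v, therefore v = q. Since q = e, v = e. Since h | v, h | e. Since e > 0, h ≤ e. Since k ≤ h, k ≤ e.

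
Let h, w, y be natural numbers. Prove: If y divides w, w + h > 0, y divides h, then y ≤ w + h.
From y divides w and y divides h, y divides w + h. From w + h > 0, y ≤ w + h.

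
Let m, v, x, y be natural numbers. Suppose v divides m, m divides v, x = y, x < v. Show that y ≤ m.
v divides m and m divides v, hence v = m. Because x = y and x < v, y < v. v = m, so y < m. Then y ≤ m.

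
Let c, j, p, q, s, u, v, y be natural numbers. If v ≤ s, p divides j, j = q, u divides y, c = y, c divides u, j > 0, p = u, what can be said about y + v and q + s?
y + v ≤ q + s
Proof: Because c = y and c divides u, y divides u. u divides y, so u = y. p = u, so p = y. p divides j and j > 0, thus p ≤ j. j = q, so p ≤ q. p = y, so y ≤ q. v ≤ s, so y + v ≤ q + s.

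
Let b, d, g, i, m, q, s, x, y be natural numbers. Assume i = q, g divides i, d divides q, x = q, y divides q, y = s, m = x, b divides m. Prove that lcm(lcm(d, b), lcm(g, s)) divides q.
Since m = x and x = q, m = q. Since b divides m, b divides q. From d divides q, lcm(d, b) divides q. i = q and g divides i, thus g divides q. Because y = s and y divides q, s divides q. Since g divides q, lcm(g, s) divides q. lcm(d, b) divides q, so lcm(lcm(d, b), lcm(g, s)) divides q.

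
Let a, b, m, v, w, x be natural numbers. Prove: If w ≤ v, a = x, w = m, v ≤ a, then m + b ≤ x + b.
w = m and w ≤ v, therefore m ≤ v. Because a = x and v ≤ a, v ≤ x. m ≤ v, so m ≤ x. Then m + b ≤ x + b.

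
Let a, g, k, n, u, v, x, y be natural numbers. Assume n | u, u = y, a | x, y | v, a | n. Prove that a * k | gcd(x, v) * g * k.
Since a | n and n | u, a | u. Since u = y, a | y. Since y | v, a | v. Since a | x, a | gcd(x, v). Then a | gcd(x, v) * g. Then a * k | gcd(x, v) * g * k.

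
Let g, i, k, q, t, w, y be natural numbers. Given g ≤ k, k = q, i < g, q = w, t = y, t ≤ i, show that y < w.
k = q and q = w, hence k = w. t ≤ i and i < g, so t < g. t = y, so y < g. g ≤ k, so y < k. k = w, so y < w.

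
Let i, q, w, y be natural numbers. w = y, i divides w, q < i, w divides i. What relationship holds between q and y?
q < y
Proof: Because i divides w and w divides i, i = w. Because w = y, i = y. q < i, so q < y.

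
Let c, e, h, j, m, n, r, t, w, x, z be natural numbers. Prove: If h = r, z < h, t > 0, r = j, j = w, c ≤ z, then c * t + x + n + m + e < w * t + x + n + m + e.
From h = r and r = j, h = j. Since c ≤ z and z < h, c < h. From h = j, c < j. Since j = w, c < w. Since t > 0, by multiplying by a positive, c * t < w * t. Then c * t + x < w * t + x. Then c * t + x + n < w * t + x + n. Then c * t + x + n + m < w * t + x + n + m. Then c * t + x + n + m + e < w * t + x + n + m + e.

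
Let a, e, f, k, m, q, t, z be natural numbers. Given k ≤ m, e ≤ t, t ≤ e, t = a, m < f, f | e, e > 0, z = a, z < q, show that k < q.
Because e ≤ t and t ≤ e, e = t. t = a, so e = a. f | e and e > 0, hence f ≤ e. m < f, so m < e. e = a, so m < a. k ≤ m, so k < a. Because z = a and z < q, a < q. k < a, so k < q.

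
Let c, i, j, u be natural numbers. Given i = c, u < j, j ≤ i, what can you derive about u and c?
u < c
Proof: u < j and j ≤ i, therefore u < i. Because i = c, u < c.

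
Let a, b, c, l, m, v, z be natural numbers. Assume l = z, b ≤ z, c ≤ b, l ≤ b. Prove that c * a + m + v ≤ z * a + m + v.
From l = z and l ≤ b, z ≤ b. Because b ≤ z, b = z. Since c ≤ b, c ≤ z. Then c * a ≤ z * a. Then c * a + m ≤ z * a + m. Then c * a + m + v ≤ z * a + m + v.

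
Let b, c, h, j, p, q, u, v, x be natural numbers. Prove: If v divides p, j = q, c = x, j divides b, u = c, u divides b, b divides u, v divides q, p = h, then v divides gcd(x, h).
Since b divides u and u divides b, b = u. Since u = c, b = c. c = x, so b = x. j = q and j divides b, so q divides b. v divides q, so v divides b. Since b = x, v divides x. p = h and v divides p, hence v divides h. Since v divides x, v divides gcd(x, h).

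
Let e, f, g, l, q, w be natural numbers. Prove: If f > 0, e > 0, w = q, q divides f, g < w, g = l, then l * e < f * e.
Since w = q and g < w, g < q. g = l, so l < q. q divides f and f > 0, therefore q ≤ f. Because l < q, l < f. Since e > 0, by multiplying by a positive, l * e < f * e.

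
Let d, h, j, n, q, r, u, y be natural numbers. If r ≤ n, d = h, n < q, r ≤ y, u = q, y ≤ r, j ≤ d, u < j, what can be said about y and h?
y < h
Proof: Since r ≤ y and y ≤ r, r = y. r ≤ n, so y ≤ n. Since n < q, y < q. Because d = h and j ≤ d, j ≤ h. Since u < j, u < h. Because u = q, q < h. Since y < q, y < h.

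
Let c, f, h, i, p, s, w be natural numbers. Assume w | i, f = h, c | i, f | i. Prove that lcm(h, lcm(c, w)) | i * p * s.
Because f = h and f | i, h | i. c | i and w | i, therefore lcm(c, w) | i. Since h | i, lcm(h, lcm(c, w)) | i. Then lcm(h, lcm(c, w)) | i * p. Then lcm(h, lcm(c, w)) | i * p * s.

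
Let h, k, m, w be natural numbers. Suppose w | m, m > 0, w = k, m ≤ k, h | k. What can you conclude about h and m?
h | m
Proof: w | m and m > 0, hence w ≤ m. w = k, so k ≤ m. Since m ≤ k, k = m. h | k, so h | m.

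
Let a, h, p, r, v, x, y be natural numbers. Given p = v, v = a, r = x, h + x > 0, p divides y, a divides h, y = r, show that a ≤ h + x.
From y = r and r = x, y = x. p = v and v = a, hence p = a. Because p divides y, a divides y. Since y = x, a divides x. From a divides h, a divides h + x. Since h + x > 0, a ≤ h + x.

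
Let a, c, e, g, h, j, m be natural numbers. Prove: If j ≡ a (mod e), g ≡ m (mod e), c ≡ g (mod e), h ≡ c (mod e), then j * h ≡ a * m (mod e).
Since h ≡ c (mod e) and c ≡ g (mod e), h ≡ g (mod e). From g ≡ m (mod e), h ≡ m (mod e). Combining with j ≡ a (mod e), by multiplying congruences, j * h ≡ a * m (mod e).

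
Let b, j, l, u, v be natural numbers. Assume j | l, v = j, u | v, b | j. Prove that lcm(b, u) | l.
v = j and u | v, thus u | j. Since b | j, lcm(b, u) | j. j | l, so lcm(b, u) | l.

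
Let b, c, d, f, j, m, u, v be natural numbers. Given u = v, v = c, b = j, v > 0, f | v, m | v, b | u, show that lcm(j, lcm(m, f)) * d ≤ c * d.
Because b = j and b | u, j | u. Since u = v, j | v. m | v and f | v, therefore lcm(m, f) | v. From j | v, lcm(j, lcm(m, f)) | v. Since v > 0, lcm(j, lcm(m, f)) ≤ v. v = c, so lcm(j, lcm(m, f)) ≤ c. Then lcm(j, lcm(m, f)) * d ≤ c * d.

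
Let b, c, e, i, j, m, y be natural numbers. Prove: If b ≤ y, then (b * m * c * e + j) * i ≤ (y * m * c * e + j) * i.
b ≤ y, therefore b * m ≤ y * m. Then b * m * c ≤ y * m * c. Then b * m * c * e ≤ y * m * c * e. Then b * m * c * e + j ≤ y * m * c * e + j. Then (b * m * c * e + j) * i ≤ (y * m * c * e + j) * i.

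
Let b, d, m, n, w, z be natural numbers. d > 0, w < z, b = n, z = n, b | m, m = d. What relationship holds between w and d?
w < d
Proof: z = n and w < z, hence w < n. b = n and b | m, so n | m. m = d, so n | d. Because d > 0, n ≤ d. w < n, so w < d.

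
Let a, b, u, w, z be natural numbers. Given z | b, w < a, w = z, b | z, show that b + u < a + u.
z | b and b | z, therefore z = b. Since w = z, w = b. w < a, so b < a. Then b + u < a + u.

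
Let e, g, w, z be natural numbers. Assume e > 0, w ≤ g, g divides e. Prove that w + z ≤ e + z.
Since g divides e and e > 0, g ≤ e. From w ≤ g, w ≤ e. Then w + z ≤ e + z.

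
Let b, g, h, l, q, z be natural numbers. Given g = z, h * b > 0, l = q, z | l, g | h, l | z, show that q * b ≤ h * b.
z | l and l | z, thus z = l. l = q, so z = q. g = z and g | h, thus z | h. Since z = q, q | h. Then q * b | h * b. h * b > 0, so q * b ≤ h * b.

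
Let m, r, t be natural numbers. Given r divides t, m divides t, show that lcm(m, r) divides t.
Because m divides t and r divides t, because lcm divides any common multiple, lcm(m, r) divides t.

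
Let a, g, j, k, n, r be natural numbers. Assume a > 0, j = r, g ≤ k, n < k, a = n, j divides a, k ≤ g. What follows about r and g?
r < g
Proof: j divides a and a > 0, hence j ≤ a. a = n, so j ≤ n. j = r, so r ≤ n. k ≤ g and g ≤ k, hence k = g. n < k, so n < g. Since r ≤ n, r < g.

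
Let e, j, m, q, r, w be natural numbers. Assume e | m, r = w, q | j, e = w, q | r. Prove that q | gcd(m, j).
Because r = w and q | r, q | w. e = w and e | m, so w | m. q | w, so q | m. Since q | j, q | gcd(m, j).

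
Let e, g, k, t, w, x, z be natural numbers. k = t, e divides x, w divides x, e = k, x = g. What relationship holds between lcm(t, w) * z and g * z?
lcm(t, w) * z divides g * z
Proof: Since e = k and e divides x, k divides x. From k = t, t divides x. From w divides x, lcm(t, w) divides x. Since x = g, lcm(t, w) divides g. Then lcm(t, w) * z divides g * z.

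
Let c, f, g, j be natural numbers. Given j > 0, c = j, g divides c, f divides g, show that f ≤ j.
f divides g and g divides c, thus f divides c. Since c = j, f divides j. Since j > 0, f ≤ j.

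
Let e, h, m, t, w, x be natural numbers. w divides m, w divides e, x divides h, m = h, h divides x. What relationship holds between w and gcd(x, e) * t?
w divides gcd(x, e) * t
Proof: h divides x and x divides h, hence h = x. m = h and w divides m, thus w divides h. Since h = x, w divides x. w divides e, so w divides gcd(x, e). Then w divides gcd(x, e) * t.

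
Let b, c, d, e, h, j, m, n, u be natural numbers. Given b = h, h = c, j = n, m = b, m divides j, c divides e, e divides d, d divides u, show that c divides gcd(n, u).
b = h and h = c, thus b = c. m = b and m divides j, therefore b divides j. Since j = n, b divides n. Since b = c, c divides n. Since c divides e and e divides d, c divides d. Because d divides u, c divides u. Since c divides n, c divides gcd(n, u).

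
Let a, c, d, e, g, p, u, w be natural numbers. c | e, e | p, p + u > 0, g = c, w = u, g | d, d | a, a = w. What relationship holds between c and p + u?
c ≤ p + u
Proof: From c | e and e | p, c | p. Since a = w and w = u, a = u. g | d and d | a, thus g | a. Since g = c, c | a. Since a = u, c | u. From c | p, c | p + u. Since p + u > 0, c ≤ p + u.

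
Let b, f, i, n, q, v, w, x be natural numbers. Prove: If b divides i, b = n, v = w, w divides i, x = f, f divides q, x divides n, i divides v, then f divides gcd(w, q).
Because x = f and x divides n, f divides n. Since v = w and i divides v, i divides w. w divides i, so i = w. b = n and b divides i, thus n divides i. i = w, so n divides w. f divides n, so f divides w. Since f divides q, f divides gcd(w, q).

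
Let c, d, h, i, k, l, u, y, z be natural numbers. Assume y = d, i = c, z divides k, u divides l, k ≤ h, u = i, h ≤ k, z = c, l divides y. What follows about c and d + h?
c divides d + h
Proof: u = i and i = c, hence u = c. u divides l, so c divides l. Since l divides y, c divides y. Since y = d, c divides d. From k ≤ h and h ≤ k, k = h. Because z = c and z divides k, c divides k. k = h, so c divides h. c divides d, so c divides d + h.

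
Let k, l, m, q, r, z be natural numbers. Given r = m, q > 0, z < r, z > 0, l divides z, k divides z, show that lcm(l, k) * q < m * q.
Because l divides z and k divides z, lcm(l, k) divides z. Since z > 0, lcm(l, k) ≤ z. r = m and z < r, so z < m. Since lcm(l, k) ≤ z, lcm(l, k) < m. Since q > 0, by multiplying by a positive, lcm(l, k) * q < m * q.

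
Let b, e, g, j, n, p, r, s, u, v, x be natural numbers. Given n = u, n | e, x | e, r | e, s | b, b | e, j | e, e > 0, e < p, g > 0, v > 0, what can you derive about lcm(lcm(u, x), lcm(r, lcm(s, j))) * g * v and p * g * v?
lcm(lcm(u, x), lcm(r, lcm(s, j))) * g * v < p * g * v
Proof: From n = u and n | e, u | e. Since x | e, lcm(u, x) | e. s | b and b | e, thus s | e. Since j | e, lcm(s, j) | e. r | e, so lcm(r, lcm(s, j)) | e. lcm(u, x) | e, so lcm(lcm(u, x), lcm(r, lcm(s, j))) | e. Because e > 0, lcm(lcm(u, x), lcm(r, lcm(s, j))) ≤ e. Since e < p, lcm(lcm(u, x), lcm(r, lcm(s, j))) < p. g > 0, so lcm(lcm(u, x), lcm(r, lcm(s, j))) * g < p * g. Since v > 0, lcm(lcm(u, x), lcm(r, lcm(s, j))) * g * v < p * g * v.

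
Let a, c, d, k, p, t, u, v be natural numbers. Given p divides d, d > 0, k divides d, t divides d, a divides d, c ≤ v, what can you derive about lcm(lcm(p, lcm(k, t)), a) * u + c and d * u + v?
lcm(lcm(p, lcm(k, t)), a) * u + c ≤ d * u + v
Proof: k divides d and t divides d, so lcm(k, t) divides d. p divides d, so lcm(p, lcm(k, t)) divides d. Since a divides d, lcm(lcm(p, lcm(k, t)), a) divides d. Since d > 0, lcm(lcm(p, lcm(k, t)), a) ≤ d. By multiplying by a non-negative, lcm(lcm(p, lcm(k, t)), a) * u ≤ d * u. Since c ≤ v, lcm(lcm(p, lcm(k, t)), a) * u + c ≤ d * u + v.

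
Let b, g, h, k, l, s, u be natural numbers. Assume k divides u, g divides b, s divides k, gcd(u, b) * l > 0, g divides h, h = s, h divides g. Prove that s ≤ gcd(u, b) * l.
Since s divides k and k divides u, s divides u. From g divides h and h divides g, g = h. From g divides b, h divides b. h = s, so s divides b. Since s divides u, s divides gcd(u, b). Then s divides gcd(u, b) * l. Since gcd(u, b) * l > 0, s ≤ gcd(u, b) * l.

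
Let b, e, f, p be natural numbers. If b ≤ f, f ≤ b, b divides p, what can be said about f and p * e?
f divides p * e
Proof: b ≤ f and f ≤ b, therefore b = f. Because b divides p, f divides p. Then f divides p * e.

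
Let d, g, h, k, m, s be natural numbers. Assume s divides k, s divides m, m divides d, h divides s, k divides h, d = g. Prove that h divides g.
Since s divides k and k divides h, s divides h. From h divides s, s = h. s divides m and m divides d, hence s divides d. d = g, so s divides g. s = h, so h divides g.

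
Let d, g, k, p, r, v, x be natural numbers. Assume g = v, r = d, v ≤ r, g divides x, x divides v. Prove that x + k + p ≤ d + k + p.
From g = v and g divides x, v divides x. x divides v, so v = x. Because v ≤ r, x ≤ r. r = d, so x ≤ d. Then x + k ≤ d + k. Then x + k + p ≤ d + k + p.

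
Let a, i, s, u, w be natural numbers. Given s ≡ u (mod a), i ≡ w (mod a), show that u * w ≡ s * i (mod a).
s ≡ u (mod a) and i ≡ w (mod a), thus s * i ≡ u * w (mod a). Then u * w ≡ s * i (mod a).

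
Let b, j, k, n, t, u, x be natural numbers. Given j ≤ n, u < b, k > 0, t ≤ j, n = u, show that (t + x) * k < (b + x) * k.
Because n = u and j ≤ n, j ≤ u. Since u < b, j < b. t ≤ j, so t < b. Then t + x < b + x. Combining with k > 0, by multiplying by a positive, (t + x) * k < (b + x) * k.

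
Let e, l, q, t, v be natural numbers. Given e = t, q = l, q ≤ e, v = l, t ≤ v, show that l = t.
Since q = l and q ≤ e, l ≤ e. e = t, so l ≤ t. v = l and t ≤ v, so t ≤ l. l ≤ t, so l = t.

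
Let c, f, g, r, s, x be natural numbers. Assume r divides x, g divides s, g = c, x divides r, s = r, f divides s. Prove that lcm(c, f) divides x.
r divides x and x divides r, so r = x. s = r, so s = x. From g = c and g divides s, c divides s. Since f divides s, lcm(c, f) divides s. From s = x, lcm(c, f) divides x.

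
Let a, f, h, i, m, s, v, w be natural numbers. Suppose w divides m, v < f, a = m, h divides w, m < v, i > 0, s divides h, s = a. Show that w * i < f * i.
s = a and a = m, therefore s = m. Since s divides h, m divides h. Because h divides w, m divides w. Since w divides m, m = w. Since m < v and v < f, m < f. m = w, so w < f. Since i > 0, by multiplying by a positive, w * i < f * i.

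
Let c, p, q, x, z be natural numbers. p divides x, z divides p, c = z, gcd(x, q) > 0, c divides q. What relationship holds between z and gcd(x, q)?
z ≤ gcd(x, q)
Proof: Since z divides p and p divides x, z divides x. c = z and c divides q, hence z divides q. Because z divides x, z divides gcd(x, q). gcd(x, q) > 0, so z ≤ gcd(x, q).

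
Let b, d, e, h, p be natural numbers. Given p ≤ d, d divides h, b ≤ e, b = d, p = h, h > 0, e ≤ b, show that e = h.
Because e ≤ b and b ≤ e, e = b. b = d, so e = d. Since d divides h and h > 0, d ≤ h. p = h and p ≤ d, thus h ≤ d. d ≤ h, so d = h. Because e = d, e = h.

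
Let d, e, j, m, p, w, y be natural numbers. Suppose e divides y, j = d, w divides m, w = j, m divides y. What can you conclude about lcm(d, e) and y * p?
lcm(d, e) divides y * p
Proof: w = j and w divides m, thus j divides m. Since j = d, d divides m. Since m divides y, d divides y. Because e divides y, lcm(d, e) divides y. Then lcm(d, e) divides y * p.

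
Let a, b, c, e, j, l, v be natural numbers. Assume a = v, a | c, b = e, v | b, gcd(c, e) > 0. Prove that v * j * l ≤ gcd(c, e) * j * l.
a = v and a | c, therefore v | c. b = e and v | b, so v | e. v | c, so v | gcd(c, e). From gcd(c, e) > 0, v ≤ gcd(c, e). Then v * j ≤ gcd(c, e) * j. Then v * j * l ≤ gcd(c, e) * j * l.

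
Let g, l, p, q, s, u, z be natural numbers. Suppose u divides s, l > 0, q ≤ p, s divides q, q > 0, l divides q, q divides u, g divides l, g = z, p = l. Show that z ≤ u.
From l divides q and q > 0, l ≤ q. Because p = l and q ≤ p, q ≤ l. l ≤ q, so l = q. Because u divides s and s divides q, u divides q. Since q divides u, q = u. l = q, so l = u. g = z and g divides l, so z divides l. Because l > 0, z ≤ l. l = u, so z ≤ u.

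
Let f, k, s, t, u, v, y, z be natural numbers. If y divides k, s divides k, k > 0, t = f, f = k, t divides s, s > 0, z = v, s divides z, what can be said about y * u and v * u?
y * u divides v * u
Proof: s divides k and k > 0, thus s ≤ k. t = f and f = k, so t = k. Since t divides s and s > 0, t ≤ s. Since t = k, k ≤ s. s ≤ k, so s = k. z = v and s divides z, thus s divides v. s = k, so k divides v. y divides k, so y divides v. Then y * u divides v * u.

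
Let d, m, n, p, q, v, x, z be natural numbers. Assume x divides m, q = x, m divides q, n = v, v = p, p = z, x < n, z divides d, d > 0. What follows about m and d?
m < d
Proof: Since q = x and m divides q, m divides x. x divides m, so x = m. n = v and v = p, therefore n = p. Since p = z, n = z. x < n, so x < z. x = m, so m < z. From z divides d and d > 0, z ≤ d. m < z, so m < d.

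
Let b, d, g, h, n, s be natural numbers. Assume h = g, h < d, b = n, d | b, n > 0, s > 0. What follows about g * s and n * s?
g * s < n * s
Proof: b = n and d | b, so d | n. Since n > 0, d ≤ n. Since h < d, h < n. Since h = g, g < n. s > 0, so g * s < n * s.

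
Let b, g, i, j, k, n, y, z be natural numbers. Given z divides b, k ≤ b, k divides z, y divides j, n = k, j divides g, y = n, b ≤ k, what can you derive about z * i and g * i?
z * i divides g * i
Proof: b ≤ k and k ≤ b, hence b = k. From z divides b, z divides k. From k divides z, k = z. From n = k, n = z. Since y divides j and j divides g, y divides g. y = n, so n divides g. n = z, so z divides g. Then z * i divides g * i.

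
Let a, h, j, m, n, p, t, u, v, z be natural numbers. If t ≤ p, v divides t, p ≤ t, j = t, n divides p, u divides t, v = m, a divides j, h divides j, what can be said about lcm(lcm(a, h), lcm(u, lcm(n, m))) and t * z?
lcm(lcm(a, h), lcm(u, lcm(n, m))) divides t * z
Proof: a divides j and h divides j, so lcm(a, h) divides j. Since j = t, lcm(a, h) divides t. From p ≤ t and t ≤ p, p = t. n divides p, so n divides t. v = m and v divides t, so m divides t. n divides t, so lcm(n, m) divides t. From u divides t, lcm(u, lcm(n, m)) divides t. lcm(a, h) divides t, so lcm(lcm(a, h), lcm(u, lcm(n, m))) divides t. Then lcm(lcm(a, h), lcm(u, lcm(n, m))) divides t * z.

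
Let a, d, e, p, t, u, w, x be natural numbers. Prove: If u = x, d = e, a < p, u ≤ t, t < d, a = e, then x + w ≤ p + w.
u = x and u ≤ t, so x ≤ t. d = e and t < d, hence t < e. Since a = e and a < p, e < p. t < e, so t < p. Since x ≤ t, x < p. Then x + w < p + w. Then x + w ≤ p + w.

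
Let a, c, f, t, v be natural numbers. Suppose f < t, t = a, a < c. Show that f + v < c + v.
Since t = a and f < t, f < a. a < c, so f < c. Then f + v < c + v.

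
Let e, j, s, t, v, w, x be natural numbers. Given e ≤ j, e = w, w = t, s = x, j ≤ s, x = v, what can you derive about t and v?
t ≤ v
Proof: e = w and w = t, hence e = t. Since s = x and x = v, s = v. From e ≤ j and j ≤ s, e ≤ s. Since s = v, e ≤ v. e = t, so t ≤ v.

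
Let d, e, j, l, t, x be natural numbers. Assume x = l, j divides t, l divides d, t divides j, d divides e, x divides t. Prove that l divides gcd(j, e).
t divides j and j divides t, therefore t = j. x divides t, so x divides j. x = l, so l divides j. l divides d and d divides e, hence l divides e. Since l divides j, l divides gcd(j, e).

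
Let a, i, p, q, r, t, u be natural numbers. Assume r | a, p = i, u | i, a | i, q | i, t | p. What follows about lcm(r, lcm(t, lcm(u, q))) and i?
lcm(r, lcm(t, lcm(u, q))) | i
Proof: Since r | a and a | i, r | i. p = i and t | p, hence t | i. Because u | i and q | i, lcm(u, q) | i. Since t | i, lcm(t, lcm(u, q)) | i. Since r | i, lcm(r, lcm(t, lcm(u, q))) | i.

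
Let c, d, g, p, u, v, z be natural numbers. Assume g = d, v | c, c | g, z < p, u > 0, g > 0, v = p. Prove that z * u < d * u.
v | c and c | g, so v | g. Since v = p, p | g. g > 0, so p ≤ g. Because g = d, p ≤ d. Since z < p, z < d. Since u > 0, z * u < d * u.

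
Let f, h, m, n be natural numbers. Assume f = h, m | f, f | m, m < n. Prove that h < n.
m | f and f | m, thus m = f. Because m < n, f < n. From f = h, h < n.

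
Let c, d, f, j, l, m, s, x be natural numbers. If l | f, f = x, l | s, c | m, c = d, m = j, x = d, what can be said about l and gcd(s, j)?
l | gcd(s, j)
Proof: Because f = x and l | f, l | x. Because x = d, l | d. m = j and c | m, thus c | j. Since c = d, d | j. Since l | d, l | j. l | s, so l | gcd(s, j).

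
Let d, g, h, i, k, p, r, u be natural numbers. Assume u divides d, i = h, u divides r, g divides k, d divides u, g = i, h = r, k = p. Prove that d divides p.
Because u divides d and d divides u, u = d. i = h and h = r, therefore i = r. Since g = i and g divides k, i divides k. Because k = p, i divides p. i = r, so r divides p. From u divides r, u divides p. u = d, so d divides p.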